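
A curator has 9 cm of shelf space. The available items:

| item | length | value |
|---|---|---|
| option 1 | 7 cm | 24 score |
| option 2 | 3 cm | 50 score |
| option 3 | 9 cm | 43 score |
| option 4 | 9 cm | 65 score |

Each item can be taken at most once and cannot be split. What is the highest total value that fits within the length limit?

Check high-value combinations within 9 cm:
- option 4: length 9, value 65
- option 2: length 3, value 50
- option 3: length 9, value 43
- option 1: length 7, value 24
Best: 65 score.

65 score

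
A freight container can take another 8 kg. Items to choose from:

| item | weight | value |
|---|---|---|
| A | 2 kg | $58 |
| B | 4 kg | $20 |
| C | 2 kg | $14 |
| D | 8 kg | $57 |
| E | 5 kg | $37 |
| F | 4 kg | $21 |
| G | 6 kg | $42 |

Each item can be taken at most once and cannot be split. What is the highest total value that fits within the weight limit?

$100

Check high-value combinations within 8 kg:
- A+G: weight 2+6=8, value 58+42=100
- A+E: weight 2+5=7, value 58+37=95
- A+C+F: weight 2+2+4=8, value 58+14+21=93
- A+B+C: weight 2+4+2=8, value 58+20+14=92
- A+F: weight 2+4=6, value 58+21=79
Best: $100.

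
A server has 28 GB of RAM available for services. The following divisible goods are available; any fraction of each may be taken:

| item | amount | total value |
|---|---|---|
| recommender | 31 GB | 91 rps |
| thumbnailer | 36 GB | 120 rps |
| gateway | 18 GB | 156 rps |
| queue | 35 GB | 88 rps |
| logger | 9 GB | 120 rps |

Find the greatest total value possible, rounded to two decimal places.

279.33

Take in order of value per unit:
- logger (120/9 per unit): all 9 → value 120, running total 120.00
- gateway (156/18 per unit): all 18 → value 156, running total 276.00
- thumbnailer (120/36 per unit): 1 of 36 → value 1×120/36 = 3.3333, running total 279.33
Total 279.33.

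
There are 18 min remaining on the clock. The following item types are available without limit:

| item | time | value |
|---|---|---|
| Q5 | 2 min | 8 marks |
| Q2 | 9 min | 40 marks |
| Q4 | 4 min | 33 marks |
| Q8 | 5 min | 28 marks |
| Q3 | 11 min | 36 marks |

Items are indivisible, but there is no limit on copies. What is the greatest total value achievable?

Best value-per-unit is Q4 at 33/4; filling with it alone gives 4×33 = 132.
Optimal mix: 1×Q5 + 4×Q4 → time 18, value 140.

140 marks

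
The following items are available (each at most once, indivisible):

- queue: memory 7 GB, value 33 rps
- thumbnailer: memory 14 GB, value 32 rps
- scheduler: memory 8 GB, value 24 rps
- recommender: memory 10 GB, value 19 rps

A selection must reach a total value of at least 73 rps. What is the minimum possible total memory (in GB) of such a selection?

Subsets with value ≥ 73, sorted by total memory:
- queue+scheduler+recommender: memory 25, value 76
- queue+thumbnailer+scheduler: memory 29, value 89
Minimum memory: 25 GB.

25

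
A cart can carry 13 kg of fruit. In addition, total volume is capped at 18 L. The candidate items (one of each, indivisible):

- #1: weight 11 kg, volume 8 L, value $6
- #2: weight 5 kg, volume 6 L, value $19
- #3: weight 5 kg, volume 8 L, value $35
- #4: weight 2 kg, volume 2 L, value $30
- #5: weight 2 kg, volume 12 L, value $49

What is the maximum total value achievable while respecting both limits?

$84

Feasible sets respecting both limits:
- #2+#3+#4: weight 12, volume 16, value 84
- #4+#5: weight 4, volume 14, value 79
- #2+#5: weight 7, volume 18, value 68
Best: $84.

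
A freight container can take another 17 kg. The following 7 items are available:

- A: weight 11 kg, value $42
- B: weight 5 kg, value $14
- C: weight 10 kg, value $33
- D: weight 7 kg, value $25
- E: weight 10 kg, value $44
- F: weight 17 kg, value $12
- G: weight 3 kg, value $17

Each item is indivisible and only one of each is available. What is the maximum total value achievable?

Check high-value combinations within 17 kg:
- D+E: weight 7+10=17, value 25+44=69
- E+G: weight 10+3=13, value 44+17=61
- A+G: weight 11+3=14, value 42+17=59
Best: $69.

$69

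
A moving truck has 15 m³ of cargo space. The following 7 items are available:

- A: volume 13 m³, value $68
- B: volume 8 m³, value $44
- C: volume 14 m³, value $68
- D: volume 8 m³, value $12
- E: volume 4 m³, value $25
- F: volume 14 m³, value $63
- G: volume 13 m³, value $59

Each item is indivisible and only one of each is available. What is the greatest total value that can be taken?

$69

Check high-value combinations within 15 m³:
- B+E: volume 8+4=12, value 44+25=69
- A: volume 13, value 68
- C: volume 14, value 68
- F: volume 14, value 63
- G: volume 13, value 59
Best: $69.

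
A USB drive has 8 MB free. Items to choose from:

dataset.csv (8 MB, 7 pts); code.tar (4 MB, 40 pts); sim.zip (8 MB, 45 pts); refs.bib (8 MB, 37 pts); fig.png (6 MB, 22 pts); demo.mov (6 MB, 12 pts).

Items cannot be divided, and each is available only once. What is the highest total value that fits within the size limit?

This is a 0/1 knapsack; check combinations near the capacity.
- sim.zip: size 8, value 45
- code.tar: size 4, value 40
- refs.bib: size 8, value 37
- fig.png: size 6, value 22
- demo.mov: size 6, value 12
Best: 45 pts.

45 pts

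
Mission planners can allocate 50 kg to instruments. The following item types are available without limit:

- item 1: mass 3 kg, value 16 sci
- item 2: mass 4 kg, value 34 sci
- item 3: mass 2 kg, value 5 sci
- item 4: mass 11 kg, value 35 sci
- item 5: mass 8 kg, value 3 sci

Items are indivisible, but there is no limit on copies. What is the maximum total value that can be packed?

413 sci

Best value-per-unit is item 2 at 34/4; filling with it alone gives 12×34 = 408.
Optimal mix: 12×item 2 + 1×item 3 → mass 50, value 413.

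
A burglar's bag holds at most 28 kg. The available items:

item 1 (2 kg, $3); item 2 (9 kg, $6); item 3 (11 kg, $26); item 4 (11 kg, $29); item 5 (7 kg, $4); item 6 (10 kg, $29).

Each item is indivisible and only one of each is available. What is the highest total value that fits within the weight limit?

$62

This is a 0/1 knapsack; check combinations near the capacity.
- item 4+item 5+item 6: weight 11+7+10=28, value 29+4+29=62
- item 1+item 4+item 6: weight 2+11+10=23, value 3+29+29=61
- item 3+item 5+item 6: weight 11+7+10=28, value 26+4+29=59
Best: $62.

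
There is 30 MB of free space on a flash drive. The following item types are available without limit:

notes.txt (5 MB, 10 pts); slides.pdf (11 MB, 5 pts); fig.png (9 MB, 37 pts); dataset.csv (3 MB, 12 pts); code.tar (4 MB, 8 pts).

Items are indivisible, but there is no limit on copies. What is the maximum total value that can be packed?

123 pts

Best value-per-unit is fig.png at 37/9; filling with it alone gives 3×37 = 111.
Optimal mix: 3×fig.png + 1×dataset.csv → size 30, value 123.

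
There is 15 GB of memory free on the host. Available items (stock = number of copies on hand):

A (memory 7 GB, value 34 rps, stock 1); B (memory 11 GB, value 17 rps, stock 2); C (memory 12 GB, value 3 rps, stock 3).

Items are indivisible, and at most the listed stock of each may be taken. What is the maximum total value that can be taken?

Top feasible selections:
- 1×A: memory 7, value 34
- 1×B: memory 11, value 17
- 1×C: memory 12, value 3
Best: 34 rps.

34 rps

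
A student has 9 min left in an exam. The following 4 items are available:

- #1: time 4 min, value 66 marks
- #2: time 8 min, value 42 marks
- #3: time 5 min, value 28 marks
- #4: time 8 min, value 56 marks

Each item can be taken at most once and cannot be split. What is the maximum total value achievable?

94 marks

Check high-value combinations within 9 min:
- #1+#3: time 4+5=9, value 66+28=94
- #1: time 4, value 66
- #4: time 8, value 56
Best: 94 marks.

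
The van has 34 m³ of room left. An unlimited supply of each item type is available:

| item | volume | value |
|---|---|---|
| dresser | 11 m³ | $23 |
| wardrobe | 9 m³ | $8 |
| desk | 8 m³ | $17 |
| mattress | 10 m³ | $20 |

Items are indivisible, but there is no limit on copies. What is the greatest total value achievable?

Best value-per-unit is desk at 17/8; filling with it alone gives 4×17 = 68.
Optimal mix: 3×desk + 1×mattress → volume 34, value 71.

$71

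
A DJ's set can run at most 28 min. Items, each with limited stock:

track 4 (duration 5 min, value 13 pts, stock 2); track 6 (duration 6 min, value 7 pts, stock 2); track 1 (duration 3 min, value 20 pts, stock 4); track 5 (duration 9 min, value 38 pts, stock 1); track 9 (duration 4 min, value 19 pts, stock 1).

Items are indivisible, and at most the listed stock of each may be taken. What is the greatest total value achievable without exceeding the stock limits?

137 pts

Top feasible selections:
- 4×track 1 + 1×track 5 + 1×track 9: duration 25, value 137
- 1×track 4 + 4×track 1 + 1×track 5: duration 26, value 131
- 1×track 4 + 3×track 1 + 1×track 5 + 1×track 9: duration 27, value 130
Best: 137 pts.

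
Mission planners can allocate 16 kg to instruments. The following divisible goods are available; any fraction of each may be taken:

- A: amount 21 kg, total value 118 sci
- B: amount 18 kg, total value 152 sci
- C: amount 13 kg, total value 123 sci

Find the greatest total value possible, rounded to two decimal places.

148.33

Take in order of value per unit:
- C (123/13 per unit): all 13 → value 123, running total 123.00
- B (152/18 per unit): 3 of 18 → value 3×152/18 = 25.3333, running total 148.33
Total 148.33.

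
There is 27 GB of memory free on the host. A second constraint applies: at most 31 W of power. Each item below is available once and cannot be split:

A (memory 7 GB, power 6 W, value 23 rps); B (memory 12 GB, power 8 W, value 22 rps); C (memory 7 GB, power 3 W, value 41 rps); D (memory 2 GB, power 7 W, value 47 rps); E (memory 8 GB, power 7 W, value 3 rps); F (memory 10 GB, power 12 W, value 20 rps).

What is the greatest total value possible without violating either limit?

131 rps

Feasible sets respecting both limits:
- A+C+D+F: memory 26, power 28, value 131
- A+C+D+E: memory 24, power 23, value 114
- A+C+D: memory 16, power 16, value 111
- C+D+E+F: memory 27, power 29, value 111
Best: 131 rps.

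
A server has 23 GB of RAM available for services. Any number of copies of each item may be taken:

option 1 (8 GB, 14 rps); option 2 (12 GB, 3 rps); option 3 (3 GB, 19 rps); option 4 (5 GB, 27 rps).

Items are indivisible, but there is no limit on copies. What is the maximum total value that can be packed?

Best value-per-unit is option 3 at 19/3; filling with it alone gives 7×19 = 133.
Optimal mix: 6×option 3 + 1×option 4 → memory 23, value 141.

141 rps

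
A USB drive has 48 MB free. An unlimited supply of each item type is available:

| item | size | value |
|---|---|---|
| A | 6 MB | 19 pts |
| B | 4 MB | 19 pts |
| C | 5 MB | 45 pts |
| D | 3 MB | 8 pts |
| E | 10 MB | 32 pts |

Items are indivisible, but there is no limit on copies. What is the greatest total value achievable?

Best value-per-unit is C at 45/5; filling with it alone gives 9×45 = 405.
Optimal mix: 9×C + 1×D → size 48, value 413.

413 pts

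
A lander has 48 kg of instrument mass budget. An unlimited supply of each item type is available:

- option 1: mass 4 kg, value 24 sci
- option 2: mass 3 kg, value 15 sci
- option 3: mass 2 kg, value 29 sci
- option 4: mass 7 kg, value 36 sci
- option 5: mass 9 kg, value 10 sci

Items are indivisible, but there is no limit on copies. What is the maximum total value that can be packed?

696 sci

Best value-per-unit is option 3 at 29/2, and filling with it alone uses mass 24×2=48. No mix of the others beats 24×29 = 696.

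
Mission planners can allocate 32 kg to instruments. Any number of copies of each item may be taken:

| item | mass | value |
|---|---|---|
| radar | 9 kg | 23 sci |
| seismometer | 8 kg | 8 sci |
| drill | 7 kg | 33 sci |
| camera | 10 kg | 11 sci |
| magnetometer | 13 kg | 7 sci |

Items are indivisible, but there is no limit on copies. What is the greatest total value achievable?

132 sci

Best value-per-unit is drill at 33/7, and filling with it alone uses mass 4×7=28. No mix of the others beats 4×33 = 132.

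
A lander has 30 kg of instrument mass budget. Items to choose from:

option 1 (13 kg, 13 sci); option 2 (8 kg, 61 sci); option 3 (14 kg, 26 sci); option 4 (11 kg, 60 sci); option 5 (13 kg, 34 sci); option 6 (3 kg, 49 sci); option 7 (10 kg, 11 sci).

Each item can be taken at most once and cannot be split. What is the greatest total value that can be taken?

Check high-value combinations within 30 kg:
- option 2+option 4+option 6: mass 8+11+3=22, value 61+60+49=170
- option 2+option 5+option 6: mass 8+13+3=24, value 61+34+49=144
- option 4+option 5+option 6: mass 11+13+3=27, value 60+34+49=143
- option 2+option 3+option 6: mass 8+14+3=25, value 61+26+49=136
- option 3+option 4+option 6: mass 14+11+3=28, value 26+60+49=135
Best: 170 sci.

170 sci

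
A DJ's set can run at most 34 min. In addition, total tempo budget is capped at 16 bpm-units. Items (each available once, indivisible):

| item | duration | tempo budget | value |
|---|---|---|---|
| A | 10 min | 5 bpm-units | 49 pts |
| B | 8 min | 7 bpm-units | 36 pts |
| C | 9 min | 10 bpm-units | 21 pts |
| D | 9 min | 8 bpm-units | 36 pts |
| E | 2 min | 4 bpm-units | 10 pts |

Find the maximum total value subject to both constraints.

95 pts

Feasible sets respecting both limits:
- A+B+E: duration 20, tempo budget 16, value 95
- A+B: duration 18, tempo budget 12, value 85
- A+D: duration 19, tempo budget 13, value 85
Best: 95 pts.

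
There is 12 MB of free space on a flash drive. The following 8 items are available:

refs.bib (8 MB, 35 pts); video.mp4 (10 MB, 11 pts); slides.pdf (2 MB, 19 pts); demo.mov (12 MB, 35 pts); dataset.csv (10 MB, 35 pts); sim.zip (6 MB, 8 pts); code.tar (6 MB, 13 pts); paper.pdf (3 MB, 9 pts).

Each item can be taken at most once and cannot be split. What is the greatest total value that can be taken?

This is a 0/1 knapsack; check combinations near the capacity.
- refs.bib+slides.pdf: size 8+2=10, value 35+19=54
- slides.pdf+dataset.csv: size 2+10=12, value 19+35=54
- refs.bib+paper.pdf: size 8+3=11, value 35+9=44
Best: 54 pts.

54 pts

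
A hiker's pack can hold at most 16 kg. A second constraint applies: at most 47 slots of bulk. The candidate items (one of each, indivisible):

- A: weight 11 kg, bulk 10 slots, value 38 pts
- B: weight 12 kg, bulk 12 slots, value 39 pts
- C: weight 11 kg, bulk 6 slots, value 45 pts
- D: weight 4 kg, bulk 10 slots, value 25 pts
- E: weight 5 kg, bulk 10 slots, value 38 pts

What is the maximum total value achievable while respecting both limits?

83 pts

Feasible sets respecting both limits:
- C+E: weight 16, bulk 16, value 83
- A+E: weight 16, bulk 20, value 76
- C+D: weight 15, bulk 16, value 70
- B+D: weight 16, bulk 22, value 64
Best: 83 pts.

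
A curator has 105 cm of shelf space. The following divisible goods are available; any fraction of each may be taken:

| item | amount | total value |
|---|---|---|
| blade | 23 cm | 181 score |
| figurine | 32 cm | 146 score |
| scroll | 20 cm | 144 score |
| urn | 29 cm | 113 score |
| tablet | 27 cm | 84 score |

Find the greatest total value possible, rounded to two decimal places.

Take in order of value per unit:
- blade (181/23 per unit): all 23 → value 181, running total 181.00
- scroll (144/20 per unit): all 20 → value 144, running total 325.00
- figurine (146/32 per unit): all 32 → value 146, running total 471.00
- urn (113/29 per unit): all 29 → value 113, running total 584.00
- tablet (84/27 per unit): 1 of 27 → value 1×84/27 = 3.1111, running total 587.11
Total 587.11.

587.11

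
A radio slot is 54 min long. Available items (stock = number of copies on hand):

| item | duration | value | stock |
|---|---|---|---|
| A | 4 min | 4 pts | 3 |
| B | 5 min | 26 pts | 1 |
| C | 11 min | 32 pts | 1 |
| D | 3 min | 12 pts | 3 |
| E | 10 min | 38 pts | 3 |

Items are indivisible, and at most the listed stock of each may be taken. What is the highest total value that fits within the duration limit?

196 pts

Best selections within duration 54 and stock limits:
- 1×B + 1×C + 2×D + 3×E: duration 52, value 196
- 1×A + 1×B + 1×C + 1×D + 3×E: duration 53, value 188
- 1×A + 1×C + 3×D + 3×E: duration 54, value 186
Best: 196 pts.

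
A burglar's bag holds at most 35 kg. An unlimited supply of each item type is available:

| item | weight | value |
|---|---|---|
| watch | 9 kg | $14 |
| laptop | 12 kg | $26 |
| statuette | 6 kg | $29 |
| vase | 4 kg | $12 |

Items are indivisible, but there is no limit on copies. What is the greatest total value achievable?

Best value-per-unit is statuette at 29/6; filling with it alone gives 5×29 = 145.
Optimal mix: 5×statuette + 1×vase → weight 34, value 157.

$157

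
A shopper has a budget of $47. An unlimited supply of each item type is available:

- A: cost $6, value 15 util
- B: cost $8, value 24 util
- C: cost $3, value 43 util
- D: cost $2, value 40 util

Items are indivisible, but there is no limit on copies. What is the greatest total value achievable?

923 util

Best value-per-unit is D at 40/2; filling with it alone gives 23×40 = 920.
Optimal mix: 1×C + 22×D → cost 47, value 923.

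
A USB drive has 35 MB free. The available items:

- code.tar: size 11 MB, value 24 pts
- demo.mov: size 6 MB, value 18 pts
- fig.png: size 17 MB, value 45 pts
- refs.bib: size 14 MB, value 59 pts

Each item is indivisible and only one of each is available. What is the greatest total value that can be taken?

104 pts

Check high-value combinations within 35 MB:
- fig.png+refs.bib: size 17+14=31, value 45+59=104
- code.tar+demo.mov+refs.bib: size 11+6+14=31, value 24+18+59=101
- code.tar+demo.mov+fig.png: size 11+6+17=34, value 24+18+45=87
- code.tar+refs.bib: size 11+14=25, value 24+59=83
Best: 104 pts.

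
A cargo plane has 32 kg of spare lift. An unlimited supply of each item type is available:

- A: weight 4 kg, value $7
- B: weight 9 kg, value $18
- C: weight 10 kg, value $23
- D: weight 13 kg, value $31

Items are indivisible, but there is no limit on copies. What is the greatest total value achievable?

$72

Best value-per-unit is D at 31/13; filling with it alone gives 2×31 = 62.
Optimal mix: 1×B + 1×C + 1×D → weight 32, value 72.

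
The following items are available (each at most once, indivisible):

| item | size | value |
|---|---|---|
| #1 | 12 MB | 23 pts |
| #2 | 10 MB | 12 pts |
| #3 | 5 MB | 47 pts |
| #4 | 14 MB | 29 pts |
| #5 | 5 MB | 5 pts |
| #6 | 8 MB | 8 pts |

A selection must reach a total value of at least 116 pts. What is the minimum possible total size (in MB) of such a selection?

46

Subsets with value ≥ 116, sorted by total size:
- #1+#2+#3+#4+#5: size 46, value 116
- #1+#2+#3+#4+#6: size 49, value 119
Minimum size: 46 MB.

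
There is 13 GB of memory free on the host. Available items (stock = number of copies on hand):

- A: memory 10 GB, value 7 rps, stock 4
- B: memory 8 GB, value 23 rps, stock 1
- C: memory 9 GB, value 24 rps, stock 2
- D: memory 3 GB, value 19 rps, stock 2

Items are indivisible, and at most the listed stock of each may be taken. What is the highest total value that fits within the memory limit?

43 rps

Best selections within memory 13 and stock limits:
- 1×C + 1×D: memory 12, value 43
- 1×B + 1×D: memory 11, value 42
Best: 43 rps.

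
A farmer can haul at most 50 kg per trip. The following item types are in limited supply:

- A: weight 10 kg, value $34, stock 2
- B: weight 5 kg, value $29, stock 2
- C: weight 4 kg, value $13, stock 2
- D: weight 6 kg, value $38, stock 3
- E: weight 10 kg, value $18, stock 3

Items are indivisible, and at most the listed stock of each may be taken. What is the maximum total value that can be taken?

$240

Top feasible selections:
- 2×A + 2×B + 3×D: weight 48, value 240
- 1×A + 2×B + 2×C + 3×D: weight 46, value 232
- 2×A + 2×B + 2×C + 2×D: weight 50, value 228
- 2×A + 1×B + 1×C + 3×D: weight 47, value 224
Best: $240.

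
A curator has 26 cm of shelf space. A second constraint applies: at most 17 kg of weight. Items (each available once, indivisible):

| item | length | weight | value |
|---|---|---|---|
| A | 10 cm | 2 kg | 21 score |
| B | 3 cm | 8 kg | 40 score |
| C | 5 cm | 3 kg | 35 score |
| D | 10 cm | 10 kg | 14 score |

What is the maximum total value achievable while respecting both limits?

96 score

Feasible sets respecting both limits:
- A+B+C: length 18, weight 13, value 96
- B+C: length 8, weight 11, value 75
- A+C+D: length 25, weight 15, value 70
Best: 96 score.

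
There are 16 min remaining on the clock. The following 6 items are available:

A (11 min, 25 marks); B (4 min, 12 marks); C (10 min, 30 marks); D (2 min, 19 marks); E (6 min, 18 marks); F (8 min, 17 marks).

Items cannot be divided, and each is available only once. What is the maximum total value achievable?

Check high-value combinations within 16 min:
- B+C+D: time 4+10+2=16, value 12+30+19=61
- D+E+F: time 2+6+8=16, value 19+18+17=54
- C+D: time 10+2=12, value 30+19=49
- B+D+E: time 4+2+6=12, value 12+19+18=49
Best: 61 marks.

61 marks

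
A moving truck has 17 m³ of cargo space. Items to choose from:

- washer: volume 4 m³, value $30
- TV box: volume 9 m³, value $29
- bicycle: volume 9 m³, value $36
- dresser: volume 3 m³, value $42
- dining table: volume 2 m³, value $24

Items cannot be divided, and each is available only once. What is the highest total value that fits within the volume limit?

Check high-value combinations within 17 m³:
- washer+bicycle+dresser: volume 4+9+3=16, value 30+36+42=108
- bicycle+dresser+dining table: volume 9+3+2=14, value 36+42+24=102
- washer+TV box+dresser: volume 4+9+3=16, value 30+29+42=101
- washer+dresser+dining table: volume 4+3+2=9, value 30+42+24=96
Best: $108.

$108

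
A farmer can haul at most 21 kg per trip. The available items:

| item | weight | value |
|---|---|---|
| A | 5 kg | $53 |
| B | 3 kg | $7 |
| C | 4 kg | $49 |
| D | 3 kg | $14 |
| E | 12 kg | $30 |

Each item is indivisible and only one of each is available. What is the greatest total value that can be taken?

$132

This is a 0/1 knapsack; check combinations near the capacity.
- A+C+E: weight 5+4+12=21, value 53+49+30=132
- A+B+C+D: weight 5+3+4+3=15, value 53+7+49+14=123
- A+C+D: weight 5+4+3=12, value 53+49+14=116
- A+B+C: weight 5+3+4=12, value 53+7+49=109
Best: $132.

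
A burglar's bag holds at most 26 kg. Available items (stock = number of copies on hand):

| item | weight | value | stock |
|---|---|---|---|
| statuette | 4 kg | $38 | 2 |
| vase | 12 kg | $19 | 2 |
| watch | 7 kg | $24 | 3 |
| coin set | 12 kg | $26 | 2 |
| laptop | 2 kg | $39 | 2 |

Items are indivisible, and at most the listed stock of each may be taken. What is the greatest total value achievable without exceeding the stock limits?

Best selections within weight 26 and stock limits:
- 2×statuette + 2×watch + 2×laptop: weight 26, value 202
- 2×statuette + 1×coin set + 2×laptop: weight 24, value 180
- 2×statuette + 1×watch + 2×laptop: weight 19, value 178
Best: $202.

$202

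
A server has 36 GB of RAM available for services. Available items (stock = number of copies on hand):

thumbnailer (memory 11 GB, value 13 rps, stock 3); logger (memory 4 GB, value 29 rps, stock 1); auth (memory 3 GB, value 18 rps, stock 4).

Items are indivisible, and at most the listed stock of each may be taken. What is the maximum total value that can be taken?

Best selections within memory 36 and stock limits:
- 1×thumbnailer + 1×logger + 4×auth: memory 27, value 114
- 2×thumbnailer + 1×logger + 3×auth: memory 35, value 109
- 1×logger + 4×auth: memory 16, value 101
- 2×thumbnailer + 4×auth: memory 34, value 98
Best: 114 rps.

114 rps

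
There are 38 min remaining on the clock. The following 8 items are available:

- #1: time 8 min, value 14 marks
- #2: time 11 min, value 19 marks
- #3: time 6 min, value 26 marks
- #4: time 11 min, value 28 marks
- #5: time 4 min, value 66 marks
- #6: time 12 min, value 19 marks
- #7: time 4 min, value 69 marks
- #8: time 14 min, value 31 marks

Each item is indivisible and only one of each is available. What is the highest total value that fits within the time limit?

208 marks

Check high-value combinations within 38 min:
- #2+#3+#4+#5+#7: time 11+6+11+4+4=36, value 19+26+28+66+69=208
- #3+#4+#5+#6+#7: time 6+11+4+12+4=37, value 26+28+66+19+69=208
- #1+#3+#5+#7+#8: time 8+6+4+4+14=36, value 14+26+66+69+31=206
- #1+#3+#4+#5+#7: time 8+6+11+4+4=33, value 14+26+28+66+69=203
- #2+#3+#5+#6+#7: time 11+6+4+12+4=37, value 19+26+66+19+69=199
Best: 208 marks.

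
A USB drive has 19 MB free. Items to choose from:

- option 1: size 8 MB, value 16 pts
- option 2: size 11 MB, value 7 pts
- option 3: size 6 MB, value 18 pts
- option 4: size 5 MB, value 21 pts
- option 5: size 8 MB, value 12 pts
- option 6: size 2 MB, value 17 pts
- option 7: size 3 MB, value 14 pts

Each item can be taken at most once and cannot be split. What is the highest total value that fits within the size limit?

70 pts

This is a 0/1 knapsack; check combinations near the capacity.
- option 3+option 4+option 6+option 7: size 6+5+2+3=16, value 18+21+17+14=70
- option 1+option 4+option 6+option 7: size 8+5+2+3=18, value 16+21+17+14=68
- option 1+option 3+option 6+option 7: size 8+6+2+3=19, value 16+18+17+14=65
Best: 70 pts.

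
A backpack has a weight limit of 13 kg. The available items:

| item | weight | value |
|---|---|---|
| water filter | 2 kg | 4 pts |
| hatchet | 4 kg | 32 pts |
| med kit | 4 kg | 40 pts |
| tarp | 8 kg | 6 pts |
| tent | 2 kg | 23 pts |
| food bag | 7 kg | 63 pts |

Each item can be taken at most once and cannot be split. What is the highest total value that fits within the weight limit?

Check high-value combinations within 13 kg:
- med kit+tent+food bag: weight 4+2+7=13, value 40+23+63=126
- hatchet+tent+food bag: weight 4+2+7=13, value 32+23+63=118
- water filter+med kit+food bag: weight 2+4+7=13, value 4+40+63=107
Best: 126 pts.

126 pts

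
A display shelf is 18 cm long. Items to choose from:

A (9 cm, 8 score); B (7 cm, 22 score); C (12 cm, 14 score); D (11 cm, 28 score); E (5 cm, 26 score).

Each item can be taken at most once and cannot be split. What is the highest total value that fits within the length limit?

Check high-value combinations within 18 cm:
- D+E: length 11+5=16, value 28+26=54
- B+D: length 7+11=18, value 22+28=50
- B+E: length 7+5=12, value 22+26=48
- C+E: length 12+5=17, value 14+26=40
- A+E: length 9+5=14, value 8+26=34
Best: 54 score.

54 score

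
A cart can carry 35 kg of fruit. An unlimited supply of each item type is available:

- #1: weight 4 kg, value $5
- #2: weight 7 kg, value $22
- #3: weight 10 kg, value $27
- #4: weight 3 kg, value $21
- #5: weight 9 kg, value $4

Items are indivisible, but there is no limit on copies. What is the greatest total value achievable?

Best value-per-unit is #4 at 21/3, and filling with it alone uses weight 11×3=33. No mix of the others beats 11×21 = 231.

$231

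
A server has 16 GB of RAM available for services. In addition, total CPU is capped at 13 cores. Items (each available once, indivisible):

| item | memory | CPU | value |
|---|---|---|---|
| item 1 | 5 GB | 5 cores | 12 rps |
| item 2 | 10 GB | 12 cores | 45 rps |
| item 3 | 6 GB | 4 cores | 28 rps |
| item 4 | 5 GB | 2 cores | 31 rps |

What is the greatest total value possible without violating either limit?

Feasible sets respecting both limits:
- item 1+item 3+item 4: memory 16, CPU 11, value 71
- item 3+item 4: memory 11, CPU 6, value 59
- item 2: memory 10, CPU 12, value 45
Best: 71 rps.

71 rps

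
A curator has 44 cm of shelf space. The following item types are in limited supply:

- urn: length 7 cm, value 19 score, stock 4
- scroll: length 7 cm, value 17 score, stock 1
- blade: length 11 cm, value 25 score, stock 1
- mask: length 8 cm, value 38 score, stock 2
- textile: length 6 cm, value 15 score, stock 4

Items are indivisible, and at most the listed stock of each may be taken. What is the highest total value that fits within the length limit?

152 score

Top feasible selections:
- 4×urn + 2×mask: length 44, value 152
- 3×urn + 1×scroll + 2×mask: length 44, value 150
Best: 152 score.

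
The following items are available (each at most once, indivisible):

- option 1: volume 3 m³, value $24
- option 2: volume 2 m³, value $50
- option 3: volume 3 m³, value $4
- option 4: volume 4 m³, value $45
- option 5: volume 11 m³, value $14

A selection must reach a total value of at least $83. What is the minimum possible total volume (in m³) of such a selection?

Subsets with value ≥ 83, sorted by total volume:
- option 2+option 4: volume 6, value 95
- option 1+option 2+option 4: volume 9, value 119
- option 2+option 3+option 4: volume 9, value 99
- option 1+option 2+option 3+option 4: volume 12, value 123
Minimum volume: 6 m³.

6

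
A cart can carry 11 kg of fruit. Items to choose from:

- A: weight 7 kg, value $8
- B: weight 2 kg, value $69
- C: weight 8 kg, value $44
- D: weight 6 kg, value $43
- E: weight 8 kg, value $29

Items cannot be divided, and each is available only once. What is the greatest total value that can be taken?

Check high-value combinations within 11 kg:
- B+C: weight 2+8=10, value 69+44=113
- B+D: weight 2+6=8, value 69+43=112
- B+E: weight 2+8=10, value 69+29=98
- A+B: weight 7+2=9, value 8+69=77
Best: $113.

$113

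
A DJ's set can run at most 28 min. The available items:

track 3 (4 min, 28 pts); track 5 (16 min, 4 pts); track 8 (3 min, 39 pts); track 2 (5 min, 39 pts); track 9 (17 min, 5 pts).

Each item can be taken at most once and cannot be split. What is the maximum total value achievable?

110 pts

Check high-value combinations within 28 min:
- track 3+track 5+track 8+track 2: duration 4+16+3+5=28, value 28+4+39+39=110
- track 3+track 8+track 2: duration 4+3+5=12, value 28+39+39=106
- track 8+track 2+track 9: duration 3+5+17=25, value 39+39+5=83
Best: 110 pts.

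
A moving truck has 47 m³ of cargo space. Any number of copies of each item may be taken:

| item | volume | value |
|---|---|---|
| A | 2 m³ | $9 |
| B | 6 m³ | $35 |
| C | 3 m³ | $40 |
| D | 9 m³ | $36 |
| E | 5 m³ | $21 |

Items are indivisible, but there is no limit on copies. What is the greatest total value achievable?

Best value-per-unit is C at 40/3; filling with it alone gives 15×40 = 600.
Optimal mix: 1×A + 15×C → volume 47, value 609.

$609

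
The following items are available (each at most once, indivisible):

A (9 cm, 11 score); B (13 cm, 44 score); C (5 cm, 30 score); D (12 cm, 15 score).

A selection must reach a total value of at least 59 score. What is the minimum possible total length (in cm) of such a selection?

18

Subsets with value ≥ 59, sorted by total length:
- B+C: length 18, value 74
- B+D: length 25, value 59
Minimum length: 18 cm.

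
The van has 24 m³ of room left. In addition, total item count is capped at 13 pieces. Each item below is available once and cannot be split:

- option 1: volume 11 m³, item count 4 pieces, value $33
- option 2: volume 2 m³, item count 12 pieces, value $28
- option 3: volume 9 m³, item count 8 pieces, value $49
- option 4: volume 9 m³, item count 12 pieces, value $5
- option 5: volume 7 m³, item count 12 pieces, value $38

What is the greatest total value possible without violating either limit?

Feasible sets respecting both limits:
- option 1+option 3: volume 20, item count 12, value 82
- option 3: volume 9, item count 8, value 49
- option 5: volume 7, item count 12, value 38
Best: $82.

$82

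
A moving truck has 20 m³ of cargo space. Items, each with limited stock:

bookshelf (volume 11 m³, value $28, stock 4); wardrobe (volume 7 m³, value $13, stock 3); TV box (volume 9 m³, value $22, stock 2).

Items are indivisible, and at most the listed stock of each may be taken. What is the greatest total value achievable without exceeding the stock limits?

Top feasible selections:
- 1×bookshelf + 1×TV box: volume 20, value 50
- 2×TV box: volume 18, value 44
- 1×bookshelf + 1×wardrobe: volume 18, value 41
Best: $50.

$50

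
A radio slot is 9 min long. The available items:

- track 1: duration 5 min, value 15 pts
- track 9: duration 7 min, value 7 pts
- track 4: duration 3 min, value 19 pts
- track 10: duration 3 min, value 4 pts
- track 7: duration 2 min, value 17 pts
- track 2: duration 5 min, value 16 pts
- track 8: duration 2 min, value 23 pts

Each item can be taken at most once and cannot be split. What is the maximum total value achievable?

59 pts

Check high-value combinations within 9 min:
- track 4+track 7+track 8: duration 3+2+2=7, value 19+17+23=59
- track 7+track 2+track 8: duration 2+5+2=9, value 17+16+23=56
- track 1+track 7+track 8: duration 5+2+2=9, value 15+17+23=55
- track 4+track 10+track 8: duration 3+3+2=8, value 19+4+23=46
- track 10+track 7+track 8: duration 3+2+2=7, value 4+17+23=44
Best: 59 pts.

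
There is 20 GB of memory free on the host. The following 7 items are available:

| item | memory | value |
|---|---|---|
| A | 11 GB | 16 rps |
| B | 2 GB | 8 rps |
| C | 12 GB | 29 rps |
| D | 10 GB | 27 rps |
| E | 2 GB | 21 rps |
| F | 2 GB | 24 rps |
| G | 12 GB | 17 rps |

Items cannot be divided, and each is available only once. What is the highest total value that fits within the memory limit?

Check high-value combinations within 20 GB:
- B+C+E+F: memory 2+12+2+2=18, value 8+29+21+24=82
- B+D+E+F: memory 2+10+2+2=16, value 8+27+21+24=80
- C+E+F: memory 12+2+2=16, value 29+21+24=74
- D+E+F: memory 10+2+2=14, value 27+21+24=72
- B+E+F+G: memory 2+2+2+12=18, value 8+21+24+17=70
Best: 82 rps.

82 rps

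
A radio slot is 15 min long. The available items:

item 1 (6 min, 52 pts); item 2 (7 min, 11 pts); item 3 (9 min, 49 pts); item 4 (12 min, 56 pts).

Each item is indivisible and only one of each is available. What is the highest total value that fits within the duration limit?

Check high-value combinations within 15 min:
- item 1+item 3: duration 6+9=15, value 52+49=101
- item 1+item 2: duration 6+7=13, value 52+11=63
- item 4: duration 12, value 56
Best: 101 pts.

101 pts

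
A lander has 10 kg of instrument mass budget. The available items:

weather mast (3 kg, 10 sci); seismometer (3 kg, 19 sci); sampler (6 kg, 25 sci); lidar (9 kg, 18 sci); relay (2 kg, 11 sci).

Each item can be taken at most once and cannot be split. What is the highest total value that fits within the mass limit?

44 sci

Check high-value combinations within 10 kg:
- seismometer+sampler: mass 3+6=9, value 19+25=44
- weather mast+seismometer+relay: mass 3+3+2=8, value 10+19+11=40
- sampler+relay: mass 6+2=8, value 25+11=36
Best: 44 sci.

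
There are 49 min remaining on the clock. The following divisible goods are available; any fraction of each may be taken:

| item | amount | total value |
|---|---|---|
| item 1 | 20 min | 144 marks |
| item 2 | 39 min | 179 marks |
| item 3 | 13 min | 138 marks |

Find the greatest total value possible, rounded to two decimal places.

355.44

Take in order of value per unit:
- item 3 (138/13 per unit): all 13 → value 138, running total 138.00
- item 1 (144/20 per unit): all 20 → value 144, running total 282.00
- item 2 (179/39 per unit): 16 of 39 → value 16×179/39 = 73.4359, running total 355.44
Total 355.44.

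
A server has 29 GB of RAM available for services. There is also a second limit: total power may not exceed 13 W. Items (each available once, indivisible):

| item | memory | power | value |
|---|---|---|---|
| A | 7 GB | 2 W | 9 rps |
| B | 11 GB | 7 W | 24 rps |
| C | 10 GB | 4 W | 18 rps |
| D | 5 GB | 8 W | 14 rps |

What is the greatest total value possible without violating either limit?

51 rps

Feasible sets respecting both limits:
- A+B+C: memory 28, power 13, value 51
- B+C: memory 21, power 11, value 42
- A+B: memory 18, power 9, value 33
Best: 51 rps.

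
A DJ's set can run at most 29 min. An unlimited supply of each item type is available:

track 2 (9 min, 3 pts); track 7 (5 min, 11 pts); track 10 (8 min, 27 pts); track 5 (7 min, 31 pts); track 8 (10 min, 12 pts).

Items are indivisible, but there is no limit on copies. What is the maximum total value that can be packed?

124 pts

Best value-per-unit is track 5 at 31/7, and filling with it alone uses duration 4×7=28. No mix of the others beats 4×31 = 124.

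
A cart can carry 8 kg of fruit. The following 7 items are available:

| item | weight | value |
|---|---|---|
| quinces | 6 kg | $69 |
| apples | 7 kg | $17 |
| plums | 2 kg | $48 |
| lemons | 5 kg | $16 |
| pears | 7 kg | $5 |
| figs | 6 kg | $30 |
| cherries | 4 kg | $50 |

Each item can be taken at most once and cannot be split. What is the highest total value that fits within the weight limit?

Check high-value combinations within 8 kg:
- quinces+plums: weight 6+2=8, value 69+48=117
- plums+cherries: weight 2+4=6, value 48+50=98
- plums+figs: weight 2+6=8, value 48+30=78
- quinces: weight 6, value 69
- plums+lemons: weight 2+5=7, value 48+16=64
Best: $117.

$117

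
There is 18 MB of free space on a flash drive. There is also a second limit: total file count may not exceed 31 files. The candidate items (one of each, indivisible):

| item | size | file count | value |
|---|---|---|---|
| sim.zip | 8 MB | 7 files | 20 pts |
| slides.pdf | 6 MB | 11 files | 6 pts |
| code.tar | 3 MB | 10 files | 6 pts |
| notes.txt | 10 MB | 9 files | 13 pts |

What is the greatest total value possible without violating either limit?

Feasible sets respecting both limits:
- sim.zip+notes.txt: size 18, file count 16, value 33
- sim.zip+slides.pdf+code.tar: size 17, file count 28, value 32
- sim.zip+slides.pdf: size 14, file count 18, value 26
Best: 33 pts.

33 pts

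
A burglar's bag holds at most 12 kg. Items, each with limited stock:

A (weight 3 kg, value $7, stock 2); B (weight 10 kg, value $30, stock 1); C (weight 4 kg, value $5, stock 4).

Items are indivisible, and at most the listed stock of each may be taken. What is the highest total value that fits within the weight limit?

$30

Top feasible selections:
- 1×B: weight 10, value 30
- 2×A + 1×C: weight 10, value 19
Best: $30.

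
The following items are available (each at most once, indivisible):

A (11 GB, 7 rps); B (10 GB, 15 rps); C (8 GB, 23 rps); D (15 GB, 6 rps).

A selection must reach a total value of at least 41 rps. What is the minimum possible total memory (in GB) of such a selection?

29

Subsets with value ≥ 41, sorted by total memory:
- A+B+C: memory 29, value 45
- B+C+D: memory 33, value 44
Minimum memory: 29 GB.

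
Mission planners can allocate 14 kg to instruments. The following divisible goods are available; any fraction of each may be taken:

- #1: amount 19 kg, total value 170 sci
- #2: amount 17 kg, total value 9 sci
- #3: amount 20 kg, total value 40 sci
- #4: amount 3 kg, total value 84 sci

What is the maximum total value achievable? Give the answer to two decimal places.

Take in order of value per unit:
- #4 (84/3 per unit): all 3 → value 84, running total 84.00
- #1 (170/19 per unit): 11 of 19 → value 11×170/19 = 98.4211, running total 182.42
Total 182.42.

182.42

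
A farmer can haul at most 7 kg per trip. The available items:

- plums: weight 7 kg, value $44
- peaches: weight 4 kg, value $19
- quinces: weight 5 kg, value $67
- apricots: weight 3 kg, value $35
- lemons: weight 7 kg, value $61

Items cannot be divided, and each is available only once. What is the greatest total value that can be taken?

Check high-value combinations within 7 kg:
- quinces: weight 5, value 67
- lemons: weight 7, value 61
- peaches+apricots: weight 4+3=7, value 19+35=54
- plums: weight 7, value 44
Best: $67.

$67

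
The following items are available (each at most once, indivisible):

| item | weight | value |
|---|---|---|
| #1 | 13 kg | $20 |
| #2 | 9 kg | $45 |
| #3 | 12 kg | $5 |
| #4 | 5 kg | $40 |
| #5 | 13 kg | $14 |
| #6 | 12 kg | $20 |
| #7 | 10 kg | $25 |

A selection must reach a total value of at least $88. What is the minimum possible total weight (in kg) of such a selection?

Subsets with value ≥ 88, sorted by total weight:
- #2+#4+#7: weight 24, value 110
- #2+#4+#6: weight 26, value 105
- #2+#3+#4: weight 26, value 90
Minimum weight: 24 kg.

24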